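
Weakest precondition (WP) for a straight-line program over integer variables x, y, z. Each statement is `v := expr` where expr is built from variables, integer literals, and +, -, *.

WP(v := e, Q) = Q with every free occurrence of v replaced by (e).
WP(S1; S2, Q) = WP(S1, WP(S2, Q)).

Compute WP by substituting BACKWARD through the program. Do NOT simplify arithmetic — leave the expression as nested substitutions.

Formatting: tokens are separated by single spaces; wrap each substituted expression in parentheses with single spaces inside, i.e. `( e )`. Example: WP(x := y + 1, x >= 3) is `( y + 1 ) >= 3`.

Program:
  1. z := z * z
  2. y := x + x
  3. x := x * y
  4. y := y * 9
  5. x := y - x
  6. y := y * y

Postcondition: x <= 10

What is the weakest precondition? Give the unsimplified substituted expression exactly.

post: x <= 10
stmt 6: y := y * y  -- replace 0 occurrence(s) of y with (y * y)
  => x <= 10
stmt 5: x := y - x  -- replace 1 occurrence(s) of x with (y - x)
  => ( y - x ) <= 10
stmt 4: y := y * 9  -- replace 1 occurrence(s) of y with (y * 9)
  => ( ( y * 9 ) - x ) <= 10
stmt 3: x := x * y  -- replace 1 occurrence(s) of x with (x * y)
  => ( ( y * 9 ) - ( x * y ) ) <= 10
stmt 2: y := x + x  -- replace 2 occurrence(s) of y with (x + x)
  => ( ( ( x + x ) * 9 ) - ( x * ( x + x ) ) ) <= 10
stmt 1: z := z * z  -- replace 0 occurrence(s) of z with (z * z)
  => ( ( ( x + x ) * 9 ) - ( x * ( x + x ) ) ) <= 10

Answer: ( ( ( x + x ) * 9 ) - ( x * ( x + x ) ) ) <= 10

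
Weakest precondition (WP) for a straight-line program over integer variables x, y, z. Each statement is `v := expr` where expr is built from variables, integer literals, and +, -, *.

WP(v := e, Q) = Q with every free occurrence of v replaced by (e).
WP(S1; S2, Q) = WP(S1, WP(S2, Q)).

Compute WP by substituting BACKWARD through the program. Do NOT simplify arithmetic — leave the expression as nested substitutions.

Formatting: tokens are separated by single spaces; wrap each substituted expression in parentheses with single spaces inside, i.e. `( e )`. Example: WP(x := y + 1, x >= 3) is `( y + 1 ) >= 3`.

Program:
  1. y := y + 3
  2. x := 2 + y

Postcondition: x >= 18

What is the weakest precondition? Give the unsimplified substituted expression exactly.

post: x >= 18
stmt 2: x := 2 + y  -- replace 1 occurrence(s) of x with (2 + y)
  => ( 2 + y ) >= 18
stmt 1: y := y + 3  -- replace 1 occurrence(s) of y with (y + 3)
  => ( 2 + ( y + 3 ) ) >= 18

Answer: ( 2 + ( y + 3 ) ) >= 18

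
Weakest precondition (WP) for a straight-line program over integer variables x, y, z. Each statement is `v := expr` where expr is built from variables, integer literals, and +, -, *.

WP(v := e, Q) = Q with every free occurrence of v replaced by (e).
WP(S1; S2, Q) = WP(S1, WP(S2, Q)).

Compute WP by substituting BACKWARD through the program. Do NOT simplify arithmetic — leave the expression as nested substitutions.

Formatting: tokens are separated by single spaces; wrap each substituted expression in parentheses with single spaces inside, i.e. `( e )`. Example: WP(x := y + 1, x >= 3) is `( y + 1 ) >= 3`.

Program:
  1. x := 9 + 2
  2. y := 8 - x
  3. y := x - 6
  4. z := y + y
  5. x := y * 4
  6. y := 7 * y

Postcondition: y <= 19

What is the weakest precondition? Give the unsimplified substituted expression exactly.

post: y <= 19
stmt 6: y := 7 * y  -- replace 1 occurrence(s) of y with (7 * y)
  => ( 7 * y ) <= 19
stmt 5: x := y * 4  -- replace 0 occurrence(s) of x with (y * 4)
  => ( 7 * y ) <= 19
stmt 4: z := y + y  -- replace 0 occurrence(s) of z with (y + y)
  => ( 7 * y ) <= 19
stmt 3: y := x - 6  -- replace 1 occurrence(s) of y with (x - 6)
  => ( 7 * ( x - 6 ) ) <= 19
stmt 2: y := 8 - x  -- replace 0 occurrence(s) of y with (8 - x)
  => ( 7 * ( x - 6 ) ) <= 19
stmt 1: x := 9 + 2  -- replace 1 occurrence(s) of x with (9 + 2)
  => ( 7 * ( ( 9 + 2 ) - 6 ) ) <= 19

Answer: ( 7 * ( ( 9 + 2 ) - 6 ) ) <= 19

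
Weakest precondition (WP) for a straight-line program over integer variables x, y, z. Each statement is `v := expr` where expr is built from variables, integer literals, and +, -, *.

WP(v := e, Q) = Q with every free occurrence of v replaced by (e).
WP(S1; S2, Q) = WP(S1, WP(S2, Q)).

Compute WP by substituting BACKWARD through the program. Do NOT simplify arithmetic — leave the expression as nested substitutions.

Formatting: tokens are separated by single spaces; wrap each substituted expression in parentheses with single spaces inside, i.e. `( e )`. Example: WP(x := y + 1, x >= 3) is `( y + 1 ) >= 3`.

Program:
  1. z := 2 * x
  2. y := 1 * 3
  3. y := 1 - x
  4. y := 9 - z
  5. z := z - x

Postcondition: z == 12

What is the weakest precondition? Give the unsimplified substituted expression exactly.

post: z == 12
stmt 5: z := z - x  -- replace 1 occurrence(s) of z with (z - x)
  => ( z - x ) == 12
stmt 4: y := 9 - z  -- replace 0 occurrence(s) of y with (9 - z)
  => ( z - x ) == 12
stmt 3: y := 1 - x  -- replace 0 occurrence(s) of y with (1 - x)
  => ( z - x ) == 12
stmt 2: y := 1 * 3  -- replace 0 occurrence(s) of y with (1 * 3)
  => ( z - x ) == 12
stmt 1: z := 2 * x  -- replace 1 occurrence(s) of z with (2 * x)
  => ( ( 2 * x ) - x ) == 12

Answer: ( ( 2 * x ) - x ) == 12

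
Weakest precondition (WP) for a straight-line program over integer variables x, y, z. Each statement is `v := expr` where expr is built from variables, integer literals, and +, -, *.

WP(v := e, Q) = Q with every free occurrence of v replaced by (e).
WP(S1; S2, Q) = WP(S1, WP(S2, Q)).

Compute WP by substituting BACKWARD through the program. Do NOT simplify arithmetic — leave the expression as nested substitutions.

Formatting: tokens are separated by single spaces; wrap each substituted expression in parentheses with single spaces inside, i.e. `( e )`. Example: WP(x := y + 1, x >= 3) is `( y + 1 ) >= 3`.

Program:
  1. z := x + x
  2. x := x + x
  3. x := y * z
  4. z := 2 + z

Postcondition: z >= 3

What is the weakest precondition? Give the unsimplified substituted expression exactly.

post: z >= 3
stmt 4: z := 2 + z  -- replace 1 occurrence(s) of z with (2 + z)
  => ( 2 + z ) >= 3
stmt 3: x := y * z  -- replace 0 occurrence(s) of x with (y * z)
  => ( 2 + z ) >= 3
stmt 2: x := x + x  -- replace 0 occurrence(s) of x with (x + x)
  => ( 2 + z ) >= 3
stmt 1: z := x + x  -- replace 1 occurrence(s) of z with (x + x)
  => ( 2 + ( x + x ) ) >= 3

Answer: ( 2 + ( x + x ) ) >= 3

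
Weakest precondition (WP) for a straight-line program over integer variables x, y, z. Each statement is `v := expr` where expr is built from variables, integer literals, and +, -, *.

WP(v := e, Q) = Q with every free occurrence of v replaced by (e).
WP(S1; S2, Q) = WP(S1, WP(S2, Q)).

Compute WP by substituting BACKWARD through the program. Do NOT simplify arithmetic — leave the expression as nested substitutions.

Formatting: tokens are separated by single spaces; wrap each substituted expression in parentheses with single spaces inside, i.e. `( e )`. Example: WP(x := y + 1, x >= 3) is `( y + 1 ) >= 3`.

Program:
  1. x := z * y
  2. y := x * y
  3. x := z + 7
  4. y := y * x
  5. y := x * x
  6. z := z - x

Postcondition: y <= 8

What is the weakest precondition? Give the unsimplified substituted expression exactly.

Answer: ( ( z + 7 ) * ( z + 7 ) ) <= 8

Derivation:
post: y <= 8
stmt 6: z := z - x  -- replace 0 occurrence(s) of z with (z - x)
  => y <= 8
stmt 5: y := x * x  -- replace 1 occurrence(s) of y with (x * x)
  => ( x * x ) <= 8
stmt 4: y := y * x  -- replace 0 occurrence(s) of y with (y * x)
  => ( x * x ) <= 8
stmt 3: x := z + 7  -- replace 2 occurrence(s) of x with (z + 7)
  => ( ( z + 7 ) * ( z + 7 ) ) <= 8
stmt 2: y := x * y  -- replace 0 occurrence(s) of y with (x * y)
  => ( ( z + 7 ) * ( z + 7 ) ) <= 8
stmt 1: x := z * y  -- replace 0 occurrence(s) of x with (z * y)
  => ( ( z + 7 ) * ( z + 7 ) ) <= 8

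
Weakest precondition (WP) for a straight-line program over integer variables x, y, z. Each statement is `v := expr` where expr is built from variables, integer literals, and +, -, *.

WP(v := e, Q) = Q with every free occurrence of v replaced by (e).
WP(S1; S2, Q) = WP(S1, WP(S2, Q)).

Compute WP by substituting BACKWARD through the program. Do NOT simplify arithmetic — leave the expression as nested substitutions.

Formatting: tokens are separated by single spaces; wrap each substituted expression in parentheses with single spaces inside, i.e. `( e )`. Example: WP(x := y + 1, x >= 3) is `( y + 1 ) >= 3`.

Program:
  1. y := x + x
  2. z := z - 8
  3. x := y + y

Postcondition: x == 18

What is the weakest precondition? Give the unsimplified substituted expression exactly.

Answer: ( ( x + x ) + ( x + x ) ) == 18

Derivation:
post: x == 18
stmt 3: x := y + y  -- replace 1 occurrence(s) of x with (y + y)
  => ( y + y ) == 18
stmt 2: z := z - 8  -- replace 0 occurrence(s) of z with (z - 8)
  => ( y + y ) == 18
stmt 1: y := x + x  -- replace 2 occurrence(s) of y with (x + x)
  => ( ( x + x ) + ( x + x ) ) == 18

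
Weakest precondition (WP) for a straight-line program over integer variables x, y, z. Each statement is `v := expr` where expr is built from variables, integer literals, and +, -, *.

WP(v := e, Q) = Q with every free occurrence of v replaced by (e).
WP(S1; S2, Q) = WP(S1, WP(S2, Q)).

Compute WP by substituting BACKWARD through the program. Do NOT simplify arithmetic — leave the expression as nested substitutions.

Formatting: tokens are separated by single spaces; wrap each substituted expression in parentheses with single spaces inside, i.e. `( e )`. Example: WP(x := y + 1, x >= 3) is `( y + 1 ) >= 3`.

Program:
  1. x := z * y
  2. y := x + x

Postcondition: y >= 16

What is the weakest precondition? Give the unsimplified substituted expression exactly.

Answer: ( ( z * y ) + ( z * y ) ) >= 16

Derivation:
post: y >= 16
stmt 2: y := x + x  -- replace 1 occurrence(s) of y with (x + x)
  => ( x + x ) >= 16
stmt 1: x := z * y  -- replace 2 occurrence(s) of x with (z * y)
  => ( ( z * y ) + ( z * y ) ) >= 16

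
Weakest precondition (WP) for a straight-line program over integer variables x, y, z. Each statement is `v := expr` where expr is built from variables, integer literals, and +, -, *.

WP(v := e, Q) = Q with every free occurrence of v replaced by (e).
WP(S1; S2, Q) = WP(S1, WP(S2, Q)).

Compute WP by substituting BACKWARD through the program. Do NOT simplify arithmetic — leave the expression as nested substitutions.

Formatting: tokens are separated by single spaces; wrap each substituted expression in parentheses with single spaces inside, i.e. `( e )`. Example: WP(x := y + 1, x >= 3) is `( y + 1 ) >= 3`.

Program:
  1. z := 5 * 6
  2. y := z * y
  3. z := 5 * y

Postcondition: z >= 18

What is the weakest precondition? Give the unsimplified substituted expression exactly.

post: z >= 18
stmt 3: z := 5 * y  -- replace 1 occurrence(s) of z with (5 * y)
  => ( 5 * y ) >= 18
stmt 2: y := z * y  -- replace 1 occurrence(s) of y with (z * y)
  => ( 5 * ( z * y ) ) >= 18
stmt 1: z := 5 * 6  -- replace 1 occurrence(s) of z with (5 * 6)
  => ( 5 * ( ( 5 * 6 ) * y ) ) >= 18

Answer: ( 5 * ( ( 5 * 6 ) * y ) ) >= 18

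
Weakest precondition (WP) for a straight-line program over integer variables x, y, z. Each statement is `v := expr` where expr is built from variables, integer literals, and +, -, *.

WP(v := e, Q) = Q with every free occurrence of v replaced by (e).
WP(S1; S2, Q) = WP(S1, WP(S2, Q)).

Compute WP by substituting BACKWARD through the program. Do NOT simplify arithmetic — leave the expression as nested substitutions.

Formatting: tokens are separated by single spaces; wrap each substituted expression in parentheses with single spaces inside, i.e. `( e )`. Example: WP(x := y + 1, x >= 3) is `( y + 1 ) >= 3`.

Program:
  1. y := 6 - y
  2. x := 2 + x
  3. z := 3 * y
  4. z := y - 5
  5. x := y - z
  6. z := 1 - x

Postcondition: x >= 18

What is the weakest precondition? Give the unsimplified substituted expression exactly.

post: x >= 18
stmt 6: z := 1 - x  -- replace 0 occurrence(s) of z with (1 - x)
  => x >= 18
stmt 5: x := y - z  -- replace 1 occurrence(s) of x with (y - z)
  => ( y - z ) >= 18
stmt 4: z := y - 5  -- replace 1 occurrence(s) of z with (y - 5)
  => ( y - ( y - 5 ) ) >= 18
stmt 3: z := 3 * y  -- replace 0 occurrence(s) of z with (3 * y)
  => ( y - ( y - 5 ) ) >= 18
stmt 2: x := 2 + x  -- replace 0 occurrence(s) of x with (2 + x)
  => ( y - ( y - 5 ) ) >= 18
stmt 1: y := 6 - y  -- replace 2 occurrence(s) of y with (6 - y)
  => ( ( 6 - y ) - ( ( 6 - y ) - 5 ) ) >= 18

Answer: ( ( 6 - y ) - ( ( 6 - y ) - 5 ) ) >= 18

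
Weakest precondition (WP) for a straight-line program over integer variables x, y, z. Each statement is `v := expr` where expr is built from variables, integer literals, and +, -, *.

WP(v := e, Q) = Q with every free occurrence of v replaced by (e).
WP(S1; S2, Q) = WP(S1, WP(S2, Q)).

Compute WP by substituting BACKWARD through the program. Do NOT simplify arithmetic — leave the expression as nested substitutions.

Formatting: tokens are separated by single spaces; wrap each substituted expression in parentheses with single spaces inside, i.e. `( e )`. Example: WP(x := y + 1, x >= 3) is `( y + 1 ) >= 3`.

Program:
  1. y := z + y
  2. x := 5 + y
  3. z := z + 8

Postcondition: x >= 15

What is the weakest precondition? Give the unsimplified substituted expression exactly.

Answer: ( 5 + ( z + y ) ) >= 15

Derivation:
post: x >= 15
stmt 3: z := z + 8  -- replace 0 occurrence(s) of z with (z + 8)
  => x >= 15
stmt 2: x := 5 + y  -- replace 1 occurrence(s) of x with (5 + y)
  => ( 5 + y ) >= 15
stmt 1: y := z + y  -- replace 1 occurrence(s) of y with (z + y)
  => ( 5 + ( z + y ) ) >= 15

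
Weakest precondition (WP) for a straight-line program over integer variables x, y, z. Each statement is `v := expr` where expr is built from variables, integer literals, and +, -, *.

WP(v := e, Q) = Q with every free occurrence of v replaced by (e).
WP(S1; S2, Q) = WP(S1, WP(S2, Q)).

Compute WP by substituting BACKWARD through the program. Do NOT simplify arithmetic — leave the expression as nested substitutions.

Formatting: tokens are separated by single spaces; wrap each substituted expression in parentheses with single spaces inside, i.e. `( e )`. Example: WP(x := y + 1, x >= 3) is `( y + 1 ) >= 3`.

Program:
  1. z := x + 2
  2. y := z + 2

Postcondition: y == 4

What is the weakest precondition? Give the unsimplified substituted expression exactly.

post: y == 4
stmt 2: y := z + 2  -- replace 1 occurrence(s) of y with (z + 2)
  => ( z + 2 ) == 4
stmt 1: z := x + 2  -- replace 1 occurrence(s) of z with (x + 2)
  => ( ( x + 2 ) + 2 ) == 4

Answer: ( ( x + 2 ) + 2 ) == 4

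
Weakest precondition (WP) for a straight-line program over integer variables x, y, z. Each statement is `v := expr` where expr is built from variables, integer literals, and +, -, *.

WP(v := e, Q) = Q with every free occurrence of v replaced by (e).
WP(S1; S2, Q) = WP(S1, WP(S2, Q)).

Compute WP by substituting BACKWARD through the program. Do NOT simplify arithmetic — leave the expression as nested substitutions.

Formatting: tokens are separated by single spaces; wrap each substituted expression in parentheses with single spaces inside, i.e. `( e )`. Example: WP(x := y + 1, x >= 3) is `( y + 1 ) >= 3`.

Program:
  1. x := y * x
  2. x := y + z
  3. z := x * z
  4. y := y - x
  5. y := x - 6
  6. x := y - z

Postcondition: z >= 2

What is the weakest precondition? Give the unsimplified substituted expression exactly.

Answer: ( ( y + z ) * z ) >= 2

Derivation:
post: z >= 2
stmt 6: x := y - z  -- replace 0 occurrence(s) of x with (y - z)
  => z >= 2
stmt 5: y := x - 6  -- replace 0 occurrence(s) of y with (x - 6)
  => z >= 2
stmt 4: y := y - x  -- replace 0 occurrence(s) of y with (y - x)
  => z >= 2
stmt 3: z := x * z  -- replace 1 occurrence(s) of z with (x * z)
  => ( x * z ) >= 2
stmt 2: x := y + z  -- replace 1 occurrence(s) of x with (y + z)
  => ( ( y + z ) * z ) >= 2
stmt 1: x := y * x  -- replace 0 occurrence(s) of x with (y * x)
  => ( ( y + z ) * z ) >= 2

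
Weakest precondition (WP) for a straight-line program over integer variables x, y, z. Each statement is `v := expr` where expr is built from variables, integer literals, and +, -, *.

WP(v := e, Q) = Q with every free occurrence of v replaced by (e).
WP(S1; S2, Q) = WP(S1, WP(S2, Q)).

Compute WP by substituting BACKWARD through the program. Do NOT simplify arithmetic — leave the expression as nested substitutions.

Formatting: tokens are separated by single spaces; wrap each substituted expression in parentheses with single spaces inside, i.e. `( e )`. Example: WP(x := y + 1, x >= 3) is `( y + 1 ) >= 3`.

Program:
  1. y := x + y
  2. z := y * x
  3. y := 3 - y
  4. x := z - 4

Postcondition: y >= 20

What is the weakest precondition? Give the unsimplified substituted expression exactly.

Answer: ( 3 - ( x + y ) ) >= 20

Derivation:
post: y >= 20
stmt 4: x := z - 4  -- replace 0 occurrence(s) of x with (z - 4)
  => y >= 20
stmt 3: y := 3 - y  -- replace 1 occurrence(s) of y with (3 - y)
  => ( 3 - y ) >= 20
stmt 2: z := y * x  -- replace 0 occurrence(s) of z with (y * x)
  => ( 3 - y ) >= 20
stmt 1: y := x + y  -- replace 1 occurrence(s) of y with (x + y)
  => ( 3 - ( x + y ) ) >= 20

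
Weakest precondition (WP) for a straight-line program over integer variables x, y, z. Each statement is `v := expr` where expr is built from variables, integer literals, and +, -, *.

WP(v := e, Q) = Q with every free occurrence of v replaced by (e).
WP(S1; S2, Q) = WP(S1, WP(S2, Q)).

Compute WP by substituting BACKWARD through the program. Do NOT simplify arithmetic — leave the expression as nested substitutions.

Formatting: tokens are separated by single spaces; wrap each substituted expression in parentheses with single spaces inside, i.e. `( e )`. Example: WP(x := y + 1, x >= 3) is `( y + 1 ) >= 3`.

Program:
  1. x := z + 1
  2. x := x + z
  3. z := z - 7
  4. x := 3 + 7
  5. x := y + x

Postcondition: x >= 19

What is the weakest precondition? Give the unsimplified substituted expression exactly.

Answer: ( y + ( 3 + 7 ) ) >= 19

Derivation:
post: x >= 19
stmt 5: x := y + x  -- replace 1 occurrence(s) of x with (y + x)
  => ( y + x ) >= 19
stmt 4: x := 3 + 7  -- replace 1 occurrence(s) of x with (3 + 7)
  => ( y + ( 3 + 7 ) ) >= 19
stmt 3: z := z - 7  -- replace 0 occurrence(s) of z with (z - 7)
  => ( y + ( 3 + 7 ) ) >= 19
stmt 2: x := x + z  -- replace 0 occurrence(s) of x with (x + z)
  => ( y + ( 3 + 7 ) ) >= 19
stmt 1: x := z + 1  -- replace 0 occurrence(s) of x with (z + 1)
  => ( y + ( 3 + 7 ) ) >= 19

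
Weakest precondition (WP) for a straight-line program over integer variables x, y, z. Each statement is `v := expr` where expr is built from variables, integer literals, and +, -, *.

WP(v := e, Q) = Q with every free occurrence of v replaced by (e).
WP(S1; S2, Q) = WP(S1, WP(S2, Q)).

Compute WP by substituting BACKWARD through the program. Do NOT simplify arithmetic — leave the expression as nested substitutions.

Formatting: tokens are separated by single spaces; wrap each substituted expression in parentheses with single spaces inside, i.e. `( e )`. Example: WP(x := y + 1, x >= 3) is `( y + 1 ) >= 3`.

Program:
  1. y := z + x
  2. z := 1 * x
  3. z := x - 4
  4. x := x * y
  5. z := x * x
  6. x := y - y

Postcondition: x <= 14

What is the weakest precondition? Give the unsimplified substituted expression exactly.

post: x <= 14
stmt 6: x := y - y  -- replace 1 occurrence(s) of x with (y - y)
  => ( y - y ) <= 14
stmt 5: z := x * x  -- replace 0 occurrence(s) of z with (x * x)
  => ( y - y ) <= 14
stmt 4: x := x * y  -- replace 0 occurrence(s) of x with (x * y)
  => ( y - y ) <= 14
stmt 3: z := x - 4  -- replace 0 occurrence(s) of z with (x - 4)
  => ( y - y ) <= 14
stmt 2: z := 1 * x  -- replace 0 occurrence(s) of z with (1 * x)
  => ( y - y ) <= 14
stmt 1: y := z + x  -- replace 2 occurrence(s) of y with (z + x)
  => ( ( z + x ) - ( z + x ) ) <= 14

Answer: ( ( z + x ) - ( z + x ) ) <= 14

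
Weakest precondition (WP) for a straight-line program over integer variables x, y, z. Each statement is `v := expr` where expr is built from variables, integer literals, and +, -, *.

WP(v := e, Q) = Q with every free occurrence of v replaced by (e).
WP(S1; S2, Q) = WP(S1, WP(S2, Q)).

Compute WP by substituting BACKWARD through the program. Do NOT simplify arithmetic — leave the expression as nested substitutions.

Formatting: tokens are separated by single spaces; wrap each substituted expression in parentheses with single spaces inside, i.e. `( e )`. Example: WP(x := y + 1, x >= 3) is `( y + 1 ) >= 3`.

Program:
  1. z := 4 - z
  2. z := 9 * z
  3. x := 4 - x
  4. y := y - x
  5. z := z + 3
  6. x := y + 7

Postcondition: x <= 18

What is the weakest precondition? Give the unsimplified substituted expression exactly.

post: x <= 18
stmt 6: x := y + 7  -- replace 1 occurrence(s) of x with (y + 7)
  => ( y + 7 ) <= 18
stmt 5: z := z + 3  -- replace 0 occurrence(s) of z with (z + 3)
  => ( y + 7 ) <= 18
stmt 4: y := y - x  -- replace 1 occurrence(s) of y with (y - x)
  => ( ( y - x ) + 7 ) <= 18
stmt 3: x := 4 - x  -- replace 1 occurrence(s) of x with (4 - x)
  => ( ( y - ( 4 - x ) ) + 7 ) <= 18
stmt 2: z := 9 * z  -- replace 0 occurrence(s) of z with (9 * z)
  => ( ( y - ( 4 - x ) ) + 7 ) <= 18
stmt 1: z := 4 - z  -- replace 0 occurrence(s) of z with (4 - z)
  => ( ( y - ( 4 - x ) ) + 7 ) <= 18

Answer: ( ( y - ( 4 - x ) ) + 7 ) <= 18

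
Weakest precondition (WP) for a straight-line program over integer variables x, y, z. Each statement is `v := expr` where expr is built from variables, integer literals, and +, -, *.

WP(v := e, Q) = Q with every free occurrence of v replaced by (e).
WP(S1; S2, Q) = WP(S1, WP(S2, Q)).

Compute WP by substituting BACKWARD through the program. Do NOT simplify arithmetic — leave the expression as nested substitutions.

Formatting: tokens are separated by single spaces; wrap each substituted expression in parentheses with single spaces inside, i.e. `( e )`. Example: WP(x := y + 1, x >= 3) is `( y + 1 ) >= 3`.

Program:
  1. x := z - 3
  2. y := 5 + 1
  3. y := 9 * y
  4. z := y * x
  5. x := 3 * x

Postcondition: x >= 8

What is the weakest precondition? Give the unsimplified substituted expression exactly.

post: x >= 8
stmt 5: x := 3 * x  -- replace 1 occurrence(s) of x with (3 * x)
  => ( 3 * x ) >= 8
stmt 4: z := y * x  -- replace 0 occurrence(s) of z with (y * x)
  => ( 3 * x ) >= 8
stmt 3: y := 9 * y  -- replace 0 occurrence(s) of y with (9 * y)
  => ( 3 * x ) >= 8
stmt 2: y := 5 + 1  -- replace 0 occurrence(s) of y with (5 + 1)
  => ( 3 * x ) >= 8
stmt 1: x := z - 3  -- replace 1 occurrence(s) of x with (z - 3)
  => ( 3 * ( z - 3 ) ) >= 8

Answer: ( 3 * ( z - 3 ) ) >= 8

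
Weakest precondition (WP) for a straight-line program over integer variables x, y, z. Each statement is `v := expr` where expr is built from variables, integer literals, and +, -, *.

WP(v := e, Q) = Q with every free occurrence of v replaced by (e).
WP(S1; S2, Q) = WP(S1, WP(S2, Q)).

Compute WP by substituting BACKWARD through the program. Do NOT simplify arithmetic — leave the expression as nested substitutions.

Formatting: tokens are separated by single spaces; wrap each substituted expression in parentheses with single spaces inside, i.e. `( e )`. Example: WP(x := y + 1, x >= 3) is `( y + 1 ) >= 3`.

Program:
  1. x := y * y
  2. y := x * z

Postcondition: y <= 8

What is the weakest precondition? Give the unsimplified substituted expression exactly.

Answer: ( ( y * y ) * z ) <= 8

Derivation:
post: y <= 8
stmt 2: y := x * z  -- replace 1 occurrence(s) of y with (x * z)
  => ( x * z ) <= 8
stmt 1: x := y * y  -- replace 1 occurrence(s) of x with (y * y)
  => ( ( y * y ) * z ) <= 8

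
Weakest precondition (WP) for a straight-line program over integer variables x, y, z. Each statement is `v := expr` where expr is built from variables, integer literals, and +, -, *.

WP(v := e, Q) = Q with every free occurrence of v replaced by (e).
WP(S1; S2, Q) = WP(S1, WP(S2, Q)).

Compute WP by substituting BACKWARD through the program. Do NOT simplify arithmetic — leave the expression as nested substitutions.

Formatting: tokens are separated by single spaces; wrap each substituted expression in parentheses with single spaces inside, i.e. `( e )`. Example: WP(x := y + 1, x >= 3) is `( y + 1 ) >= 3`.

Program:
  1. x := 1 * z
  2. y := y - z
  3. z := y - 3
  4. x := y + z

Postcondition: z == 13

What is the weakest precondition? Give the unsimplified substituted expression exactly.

Answer: ( ( y - z ) - 3 ) == 13

Derivation:
post: z == 13
stmt 4: x := y + z  -- replace 0 occurrence(s) of x with (y + z)
  => z == 13
stmt 3: z := y - 3  -- replace 1 occurrence(s) of z with (y - 3)
  => ( y - 3 ) == 13
stmt 2: y := y - z  -- replace 1 occurrence(s) of y with (y - z)
  => ( ( y - z ) - 3 ) == 13
stmt 1: x := 1 * z  -- replace 0 occurrence(s) of x with (1 * z)
  => ( ( y - z ) - 3 ) == 13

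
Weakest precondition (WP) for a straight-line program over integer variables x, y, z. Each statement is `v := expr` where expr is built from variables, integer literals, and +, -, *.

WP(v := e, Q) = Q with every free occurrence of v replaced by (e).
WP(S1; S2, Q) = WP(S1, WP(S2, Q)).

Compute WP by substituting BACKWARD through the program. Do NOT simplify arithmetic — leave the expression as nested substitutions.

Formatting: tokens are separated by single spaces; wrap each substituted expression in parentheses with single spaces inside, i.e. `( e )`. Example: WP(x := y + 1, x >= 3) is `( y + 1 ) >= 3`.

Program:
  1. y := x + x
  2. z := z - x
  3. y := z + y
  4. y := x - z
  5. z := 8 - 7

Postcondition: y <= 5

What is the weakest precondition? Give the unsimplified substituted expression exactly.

Answer: ( x - ( z - x ) ) <= 5

Derivation:
post: y <= 5
stmt 5: z := 8 - 7  -- replace 0 occurrence(s) of z with (8 - 7)
  => y <= 5
stmt 4: y := x - z  -- replace 1 occurrence(s) of y with (x - z)
  => ( x - z ) <= 5
stmt 3: y := z + y  -- replace 0 occurrence(s) of y with (z + y)
  => ( x - z ) <= 5
stmt 2: z := z - x  -- replace 1 occurrence(s) of z with (z - x)
  => ( x - ( z - x ) ) <= 5
stmt 1: y := x + x  -- replace 0 occurrence(s) of y with (x + x)
  => ( x - ( z - x ) ) <= 5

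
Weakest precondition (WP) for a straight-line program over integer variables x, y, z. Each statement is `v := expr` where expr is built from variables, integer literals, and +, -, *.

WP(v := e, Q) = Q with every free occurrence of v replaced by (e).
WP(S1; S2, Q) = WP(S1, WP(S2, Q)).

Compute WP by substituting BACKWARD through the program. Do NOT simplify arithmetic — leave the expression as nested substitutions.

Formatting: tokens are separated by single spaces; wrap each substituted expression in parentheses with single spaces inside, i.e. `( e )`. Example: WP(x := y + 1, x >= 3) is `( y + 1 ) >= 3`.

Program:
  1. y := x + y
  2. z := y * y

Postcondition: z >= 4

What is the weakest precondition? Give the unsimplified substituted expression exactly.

Answer: ( ( x + y ) * ( x + y ) ) >= 4

Derivation:
post: z >= 4
stmt 2: z := y * y  -- replace 1 occurrence(s) of z with (y * y)
  => ( y * y ) >= 4
stmt 1: y := x + y  -- replace 2 occurrence(s) of y with (x + y)
  => ( ( x + y ) * ( x + y ) ) >= 4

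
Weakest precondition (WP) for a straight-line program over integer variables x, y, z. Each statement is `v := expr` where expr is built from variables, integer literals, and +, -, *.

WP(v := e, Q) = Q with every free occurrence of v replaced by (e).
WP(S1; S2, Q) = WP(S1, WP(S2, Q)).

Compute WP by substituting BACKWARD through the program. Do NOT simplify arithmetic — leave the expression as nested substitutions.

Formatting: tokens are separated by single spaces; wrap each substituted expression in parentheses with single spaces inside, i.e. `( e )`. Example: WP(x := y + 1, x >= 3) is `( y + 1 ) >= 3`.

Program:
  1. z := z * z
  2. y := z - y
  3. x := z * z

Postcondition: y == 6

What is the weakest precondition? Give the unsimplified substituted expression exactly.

post: y == 6
stmt 3: x := z * z  -- replace 0 occurrence(s) of x with (z * z)
  => y == 6
stmt 2: y := z - y  -- replace 1 occurrence(s) of y with (z - y)
  => ( z - y ) == 6
stmt 1: z := z * z  -- replace 1 occurrence(s) of z with (z * z)
  => ( ( z * z ) - y ) == 6

Answer: ( ( z * z ) - y ) == 6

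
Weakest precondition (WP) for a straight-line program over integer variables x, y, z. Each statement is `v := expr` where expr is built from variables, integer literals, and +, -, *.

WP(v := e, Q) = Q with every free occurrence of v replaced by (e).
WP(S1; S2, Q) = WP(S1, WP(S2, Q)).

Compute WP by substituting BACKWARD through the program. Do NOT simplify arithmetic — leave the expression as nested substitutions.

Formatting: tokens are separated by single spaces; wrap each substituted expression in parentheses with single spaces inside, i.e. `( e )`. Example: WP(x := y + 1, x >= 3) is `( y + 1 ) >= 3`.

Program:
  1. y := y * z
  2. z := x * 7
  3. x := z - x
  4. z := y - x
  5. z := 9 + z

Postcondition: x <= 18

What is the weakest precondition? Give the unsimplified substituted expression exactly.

post: x <= 18
stmt 5: z := 9 + z  -- replace 0 occurrence(s) of z with (9 + z)
  => x <= 18
stmt 4: z := y - x  -- replace 0 occurrence(s) of z with (y - x)
  => x <= 18
stmt 3: x := z - x  -- replace 1 occurrence(s) of x with (z - x)
  => ( z - x ) <= 18
stmt 2: z := x * 7  -- replace 1 occurrence(s) of z with (x * 7)
  => ( ( x * 7 ) - x ) <= 18
stmt 1: y := y * z  -- replace 0 occurrence(s) of y with (y * z)
  => ( ( x * 7 ) - x ) <= 18

Answer: ( ( x * 7 ) - x ) <= 18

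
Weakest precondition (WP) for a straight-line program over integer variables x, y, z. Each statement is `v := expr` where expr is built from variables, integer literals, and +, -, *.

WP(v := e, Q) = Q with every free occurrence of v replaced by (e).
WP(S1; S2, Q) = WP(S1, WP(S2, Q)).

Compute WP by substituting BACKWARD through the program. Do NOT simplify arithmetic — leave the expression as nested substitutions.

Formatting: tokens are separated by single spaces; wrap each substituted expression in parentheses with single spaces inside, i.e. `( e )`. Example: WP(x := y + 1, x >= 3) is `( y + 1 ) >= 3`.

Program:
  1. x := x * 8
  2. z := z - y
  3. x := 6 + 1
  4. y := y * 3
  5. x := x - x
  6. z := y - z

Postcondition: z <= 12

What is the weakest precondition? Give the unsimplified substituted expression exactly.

post: z <= 12
stmt 6: z := y - z  -- replace 1 occurrence(s) of z with (y - z)
  => ( y - z ) <= 12
stmt 5: x := x - x  -- replace 0 occurrence(s) of x with (x - x)
  => ( y - z ) <= 12
stmt 4: y := y * 3  -- replace 1 occurrence(s) of y with (y * 3)
  => ( ( y * 3 ) - z ) <= 12
stmt 3: x := 6 + 1  -- replace 0 occurrence(s) of x with (6 + 1)
  => ( ( y * 3 ) - z ) <= 12
stmt 2: z := z - y  -- replace 1 occurrence(s) of z with (z - y)
  => ( ( y * 3 ) - ( z - y ) ) <= 12
stmt 1: x := x * 8  -- replace 0 occurrence(s) of x with (x * 8)
  => ( ( y * 3 ) - ( z - y ) ) <= 12

Answer: ( ( y * 3 ) - ( z - y ) ) <= 12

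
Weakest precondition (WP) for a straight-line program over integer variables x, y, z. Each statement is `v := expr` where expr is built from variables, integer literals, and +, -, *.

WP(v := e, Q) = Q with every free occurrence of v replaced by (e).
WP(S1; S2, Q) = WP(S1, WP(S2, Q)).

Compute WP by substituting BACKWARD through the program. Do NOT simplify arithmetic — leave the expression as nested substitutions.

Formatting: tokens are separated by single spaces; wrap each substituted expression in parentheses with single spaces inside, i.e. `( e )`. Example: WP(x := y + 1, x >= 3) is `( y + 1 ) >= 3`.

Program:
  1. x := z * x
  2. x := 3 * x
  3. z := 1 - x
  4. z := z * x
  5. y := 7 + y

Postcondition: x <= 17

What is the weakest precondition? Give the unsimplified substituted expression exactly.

Answer: ( 3 * ( z * x ) ) <= 17

Derivation:
post: x <= 17
stmt 5: y := 7 + y  -- replace 0 occurrence(s) of y with (7 + y)
  => x <= 17
stmt 4: z := z * x  -- replace 0 occurrence(s) of z with (z * x)
  => x <= 17
stmt 3: z := 1 - x  -- replace 0 occurrence(s) of z with (1 - x)
  => x <= 17
stmt 2: x := 3 * x  -- replace 1 occurrence(s) of x with (3 * x)
  => ( 3 * x ) <= 17
stmt 1: x := z * x  -- replace 1 occurrence(s) of x with (z * x)
  => ( 3 * ( z * x ) ) <= 17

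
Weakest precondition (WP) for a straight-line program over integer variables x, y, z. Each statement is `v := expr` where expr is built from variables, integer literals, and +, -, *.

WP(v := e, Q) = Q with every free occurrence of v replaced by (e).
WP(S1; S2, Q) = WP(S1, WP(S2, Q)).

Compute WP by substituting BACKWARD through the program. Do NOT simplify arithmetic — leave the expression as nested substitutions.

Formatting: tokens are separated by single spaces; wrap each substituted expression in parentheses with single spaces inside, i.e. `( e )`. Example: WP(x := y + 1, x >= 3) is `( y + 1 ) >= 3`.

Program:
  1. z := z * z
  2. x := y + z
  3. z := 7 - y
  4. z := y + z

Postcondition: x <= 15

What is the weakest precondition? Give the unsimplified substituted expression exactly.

Answer: ( y + ( z * z ) ) <= 15

Derivation:
post: x <= 15
stmt 4: z := y + z  -- replace 0 occurrence(s) of z with (y + z)
  => x <= 15
stmt 3: z := 7 - y  -- replace 0 occurrence(s) of z with (7 - y)
  => x <= 15
stmt 2: x := y + z  -- replace 1 occurrence(s) of x with (y + z)
  => ( y + z ) <= 15
stmt 1: z := z * z  -- replace 1 occurrence(s) of z with (z * z)
  => ( y + ( z * z ) ) <= 15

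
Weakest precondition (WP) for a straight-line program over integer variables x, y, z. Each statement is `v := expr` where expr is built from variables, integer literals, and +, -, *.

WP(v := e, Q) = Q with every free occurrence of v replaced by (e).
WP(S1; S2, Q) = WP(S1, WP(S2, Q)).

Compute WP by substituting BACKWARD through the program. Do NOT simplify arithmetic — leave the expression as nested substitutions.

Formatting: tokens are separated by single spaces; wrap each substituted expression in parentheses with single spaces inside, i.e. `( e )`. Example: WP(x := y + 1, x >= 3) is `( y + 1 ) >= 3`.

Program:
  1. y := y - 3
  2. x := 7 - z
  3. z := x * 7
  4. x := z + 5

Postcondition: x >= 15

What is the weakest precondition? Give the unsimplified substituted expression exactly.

post: x >= 15
stmt 4: x := z + 5  -- replace 1 occurrence(s) of x with (z + 5)
  => ( z + 5 ) >= 15
stmt 3: z := x * 7  -- replace 1 occurrence(s) of z with (x * 7)
  => ( ( x * 7 ) + 5 ) >= 15
stmt 2: x := 7 - z  -- replace 1 occurrence(s) of x with (7 - z)
  => ( ( ( 7 - z ) * 7 ) + 5 ) >= 15
stmt 1: y := y - 3  -- replace 0 occurrence(s) of y with (y - 3)
  => ( ( ( 7 - z ) * 7 ) + 5 ) >= 15

Answer: ( ( ( 7 - z ) * 7 ) + 5 ) >= 15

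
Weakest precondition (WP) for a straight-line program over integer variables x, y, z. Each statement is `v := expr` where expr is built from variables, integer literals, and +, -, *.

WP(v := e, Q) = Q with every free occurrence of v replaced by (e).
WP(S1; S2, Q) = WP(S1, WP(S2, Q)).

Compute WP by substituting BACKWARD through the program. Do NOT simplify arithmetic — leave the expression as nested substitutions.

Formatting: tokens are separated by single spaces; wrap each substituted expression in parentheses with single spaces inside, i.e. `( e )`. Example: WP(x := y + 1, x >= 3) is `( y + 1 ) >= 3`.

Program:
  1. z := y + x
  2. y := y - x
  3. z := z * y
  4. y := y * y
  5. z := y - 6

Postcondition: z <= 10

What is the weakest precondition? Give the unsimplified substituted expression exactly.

Answer: ( ( ( y - x ) * ( y - x ) ) - 6 ) <= 10

Derivation:
post: z <= 10
stmt 5: z := y - 6  -- replace 1 occurrence(s) of z with (y - 6)
  => ( y - 6 ) <= 10
stmt 4: y := y * y  -- replace 1 occurrence(s) of y with (y * y)
  => ( ( y * y ) - 6 ) <= 10
stmt 3: z := z * y  -- replace 0 occurrence(s) of z with (z * y)
  => ( ( y * y ) - 6 ) <= 10
stmt 2: y := y - x  -- replace 2 occurrence(s) of y with (y - x)
  => ( ( ( y - x ) * ( y - x ) ) - 6 ) <= 10
stmt 1: z := y + x  -- replace 0 occurrence(s) of z with (y + x)
  => ( ( ( y - x ) * ( y - x ) ) - 6 ) <= 10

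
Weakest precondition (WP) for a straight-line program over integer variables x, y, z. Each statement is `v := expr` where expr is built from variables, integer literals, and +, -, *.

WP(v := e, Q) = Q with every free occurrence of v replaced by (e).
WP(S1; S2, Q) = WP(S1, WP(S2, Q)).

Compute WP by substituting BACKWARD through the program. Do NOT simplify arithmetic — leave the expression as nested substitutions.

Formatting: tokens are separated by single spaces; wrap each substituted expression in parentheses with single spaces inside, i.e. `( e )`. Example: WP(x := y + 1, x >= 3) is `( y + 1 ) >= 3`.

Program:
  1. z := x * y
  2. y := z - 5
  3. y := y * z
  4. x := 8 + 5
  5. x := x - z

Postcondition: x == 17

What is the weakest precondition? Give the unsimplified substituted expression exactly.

Answer: ( ( 8 + 5 ) - ( x * y ) ) == 17

Derivation:
post: x == 17
stmt 5: x := x - z  -- replace 1 occurrence(s) of x with (x - z)
  => ( x - z ) == 17
stmt 4: x := 8 + 5  -- replace 1 occurrence(s) of x with (8 + 5)
  => ( ( 8 + 5 ) - z ) == 17
stmt 3: y := y * z  -- replace 0 occurrence(s) of y with (y * z)
  => ( ( 8 + 5 ) - z ) == 17
stmt 2: y := z - 5  -- replace 0 occurrence(s) of y with (z - 5)
  => ( ( 8 + 5 ) - z ) == 17
stmt 1: z := x * y  -- replace 1 occurrence(s) of z with (x * y)
  => ( ( 8 + 5 ) - ( x * y ) ) == 17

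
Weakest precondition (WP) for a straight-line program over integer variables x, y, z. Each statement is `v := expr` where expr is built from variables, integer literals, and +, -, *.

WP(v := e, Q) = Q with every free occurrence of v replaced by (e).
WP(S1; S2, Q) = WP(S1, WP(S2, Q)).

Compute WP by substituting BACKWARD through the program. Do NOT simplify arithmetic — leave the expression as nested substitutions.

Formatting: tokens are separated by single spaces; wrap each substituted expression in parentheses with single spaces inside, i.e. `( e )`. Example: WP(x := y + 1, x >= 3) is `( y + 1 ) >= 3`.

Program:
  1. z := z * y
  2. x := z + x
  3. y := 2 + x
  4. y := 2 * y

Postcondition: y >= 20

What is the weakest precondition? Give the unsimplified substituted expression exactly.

Answer: ( 2 * ( 2 + ( ( z * y ) + x ) ) ) >= 20

Derivation:
post: y >= 20
stmt 4: y := 2 * y  -- replace 1 occurrence(s) of y with (2 * y)
  => ( 2 * y ) >= 20
stmt 3: y := 2 + x  -- replace 1 occurrence(s) of y with (2 + x)
  => ( 2 * ( 2 + x ) ) >= 20
stmt 2: x := z + x  -- replace 1 occurrence(s) of x with (z + x)
  => ( 2 * ( 2 + ( z + x ) ) ) >= 20
stmt 1: z := z * y  -- replace 1 occurrence(s) of z with (z * y)
  => ( 2 * ( 2 + ( ( z * y ) + x ) ) ) >= 20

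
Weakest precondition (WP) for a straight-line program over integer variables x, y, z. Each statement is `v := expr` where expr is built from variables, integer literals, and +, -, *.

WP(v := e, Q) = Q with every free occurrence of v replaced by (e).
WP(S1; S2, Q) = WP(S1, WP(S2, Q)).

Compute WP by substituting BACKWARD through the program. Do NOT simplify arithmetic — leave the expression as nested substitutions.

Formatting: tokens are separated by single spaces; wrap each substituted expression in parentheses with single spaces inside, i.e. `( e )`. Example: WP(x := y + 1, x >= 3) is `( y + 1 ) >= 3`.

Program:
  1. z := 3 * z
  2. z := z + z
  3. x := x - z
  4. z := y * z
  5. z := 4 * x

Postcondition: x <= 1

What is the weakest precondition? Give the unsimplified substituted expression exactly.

post: x <= 1
stmt 5: z := 4 * x  -- replace 0 occurrence(s) of z with (4 * x)
  => x <= 1
stmt 4: z := y * z  -- replace 0 occurrence(s) of z with (y * z)
  => x <= 1
stmt 3: x := x - z  -- replace 1 occurrence(s) of x with (x - z)
  => ( x - z ) <= 1
stmt 2: z := z + z  -- replace 1 occurrence(s) of z with (z + z)
  => ( x - ( z + z ) ) <= 1
stmt 1: z := 3 * z  -- replace 2 occurrence(s) of z with (3 * z)
  => ( x - ( ( 3 * z ) + ( 3 * z ) ) ) <= 1

Answer: ( x - ( ( 3 * z ) + ( 3 * z ) ) ) <= 1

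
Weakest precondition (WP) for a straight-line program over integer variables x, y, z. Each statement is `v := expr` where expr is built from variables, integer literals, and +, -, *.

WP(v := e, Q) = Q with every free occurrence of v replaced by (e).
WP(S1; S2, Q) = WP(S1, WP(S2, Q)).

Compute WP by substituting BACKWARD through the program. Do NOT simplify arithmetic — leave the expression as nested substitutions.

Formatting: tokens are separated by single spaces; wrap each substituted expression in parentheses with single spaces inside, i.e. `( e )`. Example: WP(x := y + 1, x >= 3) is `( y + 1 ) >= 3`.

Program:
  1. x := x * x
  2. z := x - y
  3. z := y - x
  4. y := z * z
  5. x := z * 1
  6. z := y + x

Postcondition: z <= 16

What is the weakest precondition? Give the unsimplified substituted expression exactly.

post: z <= 16
stmt 6: z := y + x  -- replace 1 occurrence(s) of z with (y + x)
  => ( y + x ) <= 16
stmt 5: x := z * 1  -- replace 1 occurrence(s) of x with (z * 1)
  => ( y + ( z * 1 ) ) <= 16
stmt 4: y := z * z  -- replace 1 occurrence(s) of y with (z * z)
  => ( ( z * z ) + ( z * 1 ) ) <= 16
stmt 3: z := y - x  -- replace 3 occurrence(s) of z with (y - x)
  => ( ( ( y - x ) * ( y - x ) ) + ( ( y - x ) * 1 ) ) <= 16
stmt 2: z := x - y  -- replace 0 occurrence(s) of z with (x - y)
  => ( ( ( y - x ) * ( y - x ) ) + ( ( y - x ) * 1 ) ) <= 16
stmt 1: x := x * x  -- replace 3 occurrence(s) of x with (x * x)
  => ( ( ( y - ( x * x ) ) * ( y - ( x * x ) ) ) + ( ( y - ( x * x ) ) * 1 ) ) <= 16

Answer: ( ( ( y - ( x * x ) ) * ( y - ( x * x ) ) ) + ( ( y - ( x * x ) ) * 1 ) ) <= 16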